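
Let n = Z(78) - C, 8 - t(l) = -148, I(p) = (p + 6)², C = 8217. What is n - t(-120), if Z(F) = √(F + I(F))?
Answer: -8373 + √7134 ≈ -8288.5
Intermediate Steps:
I(p) = (6 + p)²
Z(F) = √(F + (6 + F)²)
t(l) = 156 (t(l) = 8 - 1*(-148) = 8 + 148 = 156)
n = -8217 + √7134 (n = √(78 + (6 + 78)²) - 1*8217 = √(78 + 84²) - 8217 = √(78 + 7056) - 8217 = √7134 - 8217 = -8217 + √7134 ≈ -8132.5)
n - t(-120) = (-8217 + √7134) - 1*156 = (-8217 + √7134) - 156 = -8373 + √7134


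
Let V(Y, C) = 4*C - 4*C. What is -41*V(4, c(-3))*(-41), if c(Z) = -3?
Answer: 0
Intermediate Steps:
V(Y, C) = 0
-41*V(4, c(-3))*(-41) = -41*0*(-41) = 0*(-41) = 0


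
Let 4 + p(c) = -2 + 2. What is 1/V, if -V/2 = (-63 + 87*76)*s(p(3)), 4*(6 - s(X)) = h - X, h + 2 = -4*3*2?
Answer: -1/150627 ≈ -6.6389e-6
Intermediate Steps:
p(c) = -4 (p(c) = -4 + (-2 + 2) = -4 + 0 = -4)
h = -26 (h = -2 - 4*3*2 = -2 - 12*2 = -2 - 24 = -26)
s(X) = 25/2 + X/4 (s(X) = 6 - (-26 - X)/4 = 6 + (13/2 + X/4) = 25/2 + X/4)
V = -150627 (V = -2*(-63 + 87*76)*(25/2 + (¼)*(-4)) = -2*(-63 + 6612)*(25/2 - 1) = -13098*23/2 = -2*150627/2 = -150627)
1/V = 1/(-150627) = -1/150627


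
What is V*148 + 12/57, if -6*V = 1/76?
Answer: -13/114 ≈ -0.11404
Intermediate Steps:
V = -1/456 (V = -⅙/76 = -⅙*1/76 = -1/456 ≈ -0.0021930)
V*148 + 12/57 = -1/456*148 + 12/57 = -37/114 + 12*(1/57) = -37/114 + 4/19 = -13/114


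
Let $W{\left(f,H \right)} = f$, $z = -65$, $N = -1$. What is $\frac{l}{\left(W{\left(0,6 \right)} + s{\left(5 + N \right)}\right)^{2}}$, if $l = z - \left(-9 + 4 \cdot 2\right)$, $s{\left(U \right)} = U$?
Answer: $-4$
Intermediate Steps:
$l = -64$ ($l = -65 - \left(-9 + 4 \cdot 2\right) = -65 - \left(-9 + 8\right) = -65 - -1 = -65 + 1 = -64$)
$\frac{l}{\left(W{\left(0,6 \right)} + s{\left(5 + N \right)}\right)^{2}} = - \frac{64}{\left(0 + \left(5 - 1\right)\right)^{2}} = - \frac{64}{\left(0 + 4\right)^{2}} = - \frac{64}{4^{2}} = - \frac{64}{16} = \left(-64\right) \frac{1}{16} = -4$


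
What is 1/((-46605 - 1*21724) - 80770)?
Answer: -1/149099 ≈ -6.7070e-6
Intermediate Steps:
1/((-46605 - 1*21724) - 80770) = 1/((-46605 - 21724) - 80770) = 1/(-68329 - 80770) = 1/(-149099) = -1/149099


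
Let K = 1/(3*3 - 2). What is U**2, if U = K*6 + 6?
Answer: 2304/49 ≈ 47.020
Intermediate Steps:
K = 1/7 (K = 1/(9 - 2) = 1/7 ≈ 0.14286)
U = 48/7 (U = (1/7)*6 + 6 = 6/7 + 6 = 48/7 ≈ 6.8571)
U**2 = (48/7)**2 = 2304/49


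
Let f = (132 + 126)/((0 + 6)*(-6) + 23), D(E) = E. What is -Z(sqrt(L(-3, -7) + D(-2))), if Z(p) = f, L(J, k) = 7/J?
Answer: 258/13 ≈ 19.846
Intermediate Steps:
f = -258/13 (f = 258/(6*(-6) + 23) = 258/(-36 + 23) = 258/(-13) = 258*(-1/13) = -258/13 ≈ -19.846)
Z(p) = -258/13
-Z(sqrt(L(-3, -7) + D(-2))) = -1*(-258/13) = 258/13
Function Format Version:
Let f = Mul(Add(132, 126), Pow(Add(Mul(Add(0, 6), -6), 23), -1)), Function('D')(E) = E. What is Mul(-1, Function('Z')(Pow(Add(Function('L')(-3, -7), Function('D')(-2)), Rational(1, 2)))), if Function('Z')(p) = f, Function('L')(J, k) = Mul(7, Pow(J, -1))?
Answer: Rational(258, 13) ≈ 19.846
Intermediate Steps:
f = Rational(-258, 13) (f = Mul(258, Pow(Add(Mul(6, -6), 23), -1)) = Mul(258, Pow(Add(-36, 23), -1)) = Mul(258, Pow(-13, -1)) = Mul(258, Rational(-1, 13)) = Rational(-258, 13) ≈ -19.846)
Function('Z')(p) = Rational(-258, 13)
Mul(-1, Function('Z')(Pow(Add(Function('L')(-3, -7), Function('D')(-2)), Rational(1, 2)))) = Mul(-1, Rational(-258, 13)) = Rational(258, 13)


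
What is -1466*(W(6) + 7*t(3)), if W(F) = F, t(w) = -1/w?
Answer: -16126/3 ≈ -5375.3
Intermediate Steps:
-1466*(W(6) + 7*t(3)) = -1466*(6 + 7*(-1/3)) = -1466*(6 + 7*(-1*⅓)) = -1466*(6 + 7*(-⅓)) = -1466*(6 - 7/3) = -1466*11/3 = -16126/3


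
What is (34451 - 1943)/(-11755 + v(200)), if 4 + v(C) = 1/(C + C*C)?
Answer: -186688800/67530257 ≈ -2.7645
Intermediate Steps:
v(C) = -4 + 1/(C + C²) (v(C) = -4 + 1/(C + C*C) = -4 + 1/(C + C²))
(34451 - 1943)/(-11755 + v(200)) = (34451 - 1943)/(-11755 + (1 - 4*200 - 4*200²)/(200*(1 + 200))) = 32508/(-11755 + (1/200)*(1 - 800 - 4*40000)/201) = 32508/(-11755 + (1/200)*(1/201)*(1 - 800 - 160000)) = 32508/(-11755 + (1/200)*(1/201)*(-160799)) = 32508/(-11755 - 160799/40200) = 32508/(-472711799/40200) = 32508*(-40200/472711799) = -186688800/67530257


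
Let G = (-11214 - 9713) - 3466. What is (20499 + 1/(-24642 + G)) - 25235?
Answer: -232229761/49035 ≈ -4736.0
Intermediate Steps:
G = -24393 (G = -20927 - 3466 = -24393)
(20499 + 1/(-24642 + G)) - 25235 = (20499 + 1/(-24642 - 24393)) - 25235 = (20499 + 1/(-49035)) - 25235 = (20499 - 1/49035) - 25235 = 1005168464/49035 - 25235 = -232229761/49035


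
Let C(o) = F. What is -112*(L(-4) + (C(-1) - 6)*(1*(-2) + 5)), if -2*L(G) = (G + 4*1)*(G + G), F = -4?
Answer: 3360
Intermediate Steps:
C(o) = -4
L(G) = -G*(4 + G) (L(G) = -(G + 4*1)*(G + G)/2 = -(G + 4)*2*G/2 = -(4 + G)*2*G/2 = -G*(4 + G))
-112*(L(-4) + (C(-1) - 6)*(1*(-2) + 5)) = -112*(-1*(-4)*(4 - 4) + (-4 - 6)*(1*(-2) + 5)) = -112*(-1*(-4)*0 - 10*(-2 + 5)) = -112*(0 - 10*3) = -112*(0 - 30) = -112*(-30) = 3360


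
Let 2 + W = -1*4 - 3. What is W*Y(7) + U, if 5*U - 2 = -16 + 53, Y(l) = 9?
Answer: -366/5 ≈ -73.200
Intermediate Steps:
U = 39/5 (U = ⅖ + (-16 + 53)/5 = ⅖ + (⅕)*37 = ⅖ + 37/5 = 39/5 ≈ 7.8000)
W = -9 (W = -2 + (-1*4 - 3) = -2 + (-4 - 3) = -2 - 7 = -9)
W*Y(7) + U = -9*9 + 39/5 = -81 + 39/5 = -366/5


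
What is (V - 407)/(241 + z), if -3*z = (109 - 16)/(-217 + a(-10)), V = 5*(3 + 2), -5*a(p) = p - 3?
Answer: -409504/258507 ≈ -1.5841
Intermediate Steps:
a(p) = ⅗ - p/5 (a(p) = -(p - 3)/5 = -(-3 + p)/5 = ⅗ - p/5)
V = 25 (V = 5*5 = 25)
z = 155/1072 (z = -(109 - 16)/(3*(-217 + (⅗ - ⅕*(-10)))) = -31/(-217 + (⅗ + 2)) = -31/(-217 + 13/5) = -31/(-1072/5) = -31*(-5)/1072 = -⅓*(-465/1072) = 155/1072 ≈ 0.14459)
(V - 407)/(241 + z) = (25 - 407)/(241 + 155/1072) = -382/258507/1072 = -382*1072/258507 = -409504/258507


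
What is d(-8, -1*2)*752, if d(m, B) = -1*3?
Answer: -2256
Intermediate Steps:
d(m, B) = -3
d(-8, -1*2)*752 = -3*752 = -2256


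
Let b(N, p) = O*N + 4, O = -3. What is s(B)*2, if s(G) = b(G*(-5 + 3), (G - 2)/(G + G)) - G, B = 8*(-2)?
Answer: -152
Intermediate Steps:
B = -16
b(N, p) = 4 - 3*N (b(N, p) = -3*N + 4 = 4 - 3*N)
s(G) = 4 + 5*G (s(G) = (4 - 3*G*(-5 + 3)) - G = (4 - 3*G*(-2)) - G = (4 - (-6)*G) - G = (4 + 6*G) - G = 4 + 5*G)
s(B)*2 = (4 + 5*(-16))*2 = (4 - 80)*2 = -76*2 = -152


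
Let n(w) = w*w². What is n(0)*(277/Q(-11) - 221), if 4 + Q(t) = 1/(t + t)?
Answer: 0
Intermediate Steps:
Q(t) = -4 + 1/(2*t) (Q(t) = -4 + 1/(t + t) = -4 + 1/(2*t))
n(w) = w³
n(0)*(277/Q(-11) - 221) = 0³*(277/(-4 + (½)/(-11)) - 221) = 0*(277/(-4 + (½)*(-1/11)) - 221) = 0*(277/(-4 - 1/22) - 221) = 0*(277/(-89/22) - 221) = 0*(277*(-22/89) - 221) = 0*(-6094/89 - 221) = 0*(-25763/89) = 0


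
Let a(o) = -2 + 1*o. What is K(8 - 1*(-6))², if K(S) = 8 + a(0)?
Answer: 36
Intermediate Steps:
a(o) = -2 + o
K(S) = 6 (K(S) = 8 + (-2 + 0) = 8 - 2 = 6)
K(8 - 1*(-6))² = 6² = 36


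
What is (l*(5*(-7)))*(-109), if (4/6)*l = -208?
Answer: -1190280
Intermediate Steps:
l = -312 (l = (3/2)*(-208) = -312)
(l*(5*(-7)))*(-109) = -1560*(-7)*(-109) = -312*(-35)*(-109) = 10920*(-109) = -1190280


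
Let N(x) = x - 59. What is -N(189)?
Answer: -130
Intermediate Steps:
N(x) = -59 + x
-N(189) = -(-59 + 189) = -1*130 = -130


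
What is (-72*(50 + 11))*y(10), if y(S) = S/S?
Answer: -4392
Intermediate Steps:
y(S) = 1
(-72*(50 + 11))*y(10) = -72*(50 + 11)*1 = -72*61*1 = -4392*1 = -4392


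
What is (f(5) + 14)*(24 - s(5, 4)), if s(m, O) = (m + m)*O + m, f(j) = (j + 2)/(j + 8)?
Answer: -3969/13 ≈ -305.31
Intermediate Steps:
f(j) = (2 + j)/(8 + j)
s(m, O) = m + 2*O*m (s(m, O) = (2*m)*O + m = 2*O*m + m = m + 2*O*m)
(f(5) + 14)*(24 - s(5, 4)) = ((2 + 5)/(8 + 5) + 14)*(24 - 5*(1 + 2*4)) = (7/13 + 14)*(24 - 5*(1 + 8)) = ((1/13)*7 + 14)*(24 - 5*9) = (7/13 + 14)*(24 - 1*45) = 189*(24 - 45)/13 = (189/13)*(-21) = -3969/13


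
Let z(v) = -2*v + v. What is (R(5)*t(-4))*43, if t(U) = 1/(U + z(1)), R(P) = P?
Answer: -43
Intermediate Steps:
z(v) = -v
t(U) = 1/(-1 + U) (t(U) = 1/(U - 1*1) = 1/(U - 1) = 1/(-1 + U))
(R(5)*t(-4))*43 = (5/(-1 - 4))*43 = (5/(-5))*43 = (5*(-1/5))*43 = -1*43 = -43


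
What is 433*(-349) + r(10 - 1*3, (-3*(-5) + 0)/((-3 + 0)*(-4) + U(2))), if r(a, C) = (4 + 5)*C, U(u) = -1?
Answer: -1662152/11 ≈ -1.5110e+5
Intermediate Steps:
r(a, C) = 9*C
433*(-349) + r(10 - 1*3, (-3*(-5) + 0)/((-3 + 0)*(-4) + U(2))) = 433*(-349) + 9*((-3*(-5) + 0)/((-3 + 0)*(-4) - 1)) = -151117 + 9*((15 + 0)/(-3*(-4) - 1)) = -151117 + 9*(15/(12 - 1)) = -151117 + 9*(15/11) = -151117 + 135/11 = -1662152/11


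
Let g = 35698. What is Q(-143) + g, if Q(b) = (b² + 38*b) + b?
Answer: 50570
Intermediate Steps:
Q(b) = b² + 39*b
Q(-143) + g = -143*(39 - 143) + 35698 = -143*(-104) + 35698 = 14872 + 35698 = 50570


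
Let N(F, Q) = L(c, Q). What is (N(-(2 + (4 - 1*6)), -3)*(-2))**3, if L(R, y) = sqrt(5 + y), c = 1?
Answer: -16*sqrt(2) ≈ -22.627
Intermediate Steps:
N(F, Q) = sqrt(5 + Q)
(N(-(2 + (4 - 1*6)), -3)*(-2))**3 = (sqrt(5 - 3)*(-2))**3 = (sqrt(2)*(-2))**3 = (-2*sqrt(2))**3 = -16*sqrt(2)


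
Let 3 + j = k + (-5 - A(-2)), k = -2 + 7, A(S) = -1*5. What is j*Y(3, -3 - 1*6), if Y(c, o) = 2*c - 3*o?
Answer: 66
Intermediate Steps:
A(S) = -5
Y(c, o) = -3*o + 2*c
k = 5
j = 2 (j = -3 + (5 + (-5 - 1*(-5))) = -3 + (5 + (-5 + 5)) = -3 + (5 + 0) = -3 + 5 = 2)
j*Y(3, -3 - 1*6) = 2*(-3*(-3 - 1*6) + 2*3) = 2*(-3*(-3 - 6) + 6) = 2*(-3*(-9) + 6) = 2*(27 + 6) = 2*33 = 66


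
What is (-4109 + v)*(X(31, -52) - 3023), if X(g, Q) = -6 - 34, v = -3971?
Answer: 24749040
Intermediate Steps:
X(g, Q) = -40
(-4109 + v)*(X(31, -52) - 3023) = (-4109 - 3971)*(-40 - 3023) = -8080*(-3063) = 24749040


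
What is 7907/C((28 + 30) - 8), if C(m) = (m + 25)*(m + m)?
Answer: 7907/7500 ≈ 1.0543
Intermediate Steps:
C(m) = 2*m*(25 + m) (C(m) = (25 + m)*(2*m) = 2*m*(25 + m))
7907/C((28 + 30) - 8) = 7907/((2*((28 + 30) - 8)*(25 + ((28 + 30) - 8)))) = 7907/((2*(58 - 8)*(25 + (58 - 8)))) = 7907/((2*50*(25 + 50))) = 7907/((2*50*75)) = 7907/7500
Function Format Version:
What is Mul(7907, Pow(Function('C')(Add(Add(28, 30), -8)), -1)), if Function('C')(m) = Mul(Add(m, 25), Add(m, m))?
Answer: Rational(7907, 7500) ≈ 1.0543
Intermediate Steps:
Function('C')(m) = Mul(2, m, Add(25, m)) (Function('C')(m) = Mul(Add(25, m), Mul(2, m)) = Mul(2, m, Add(25, m)))
Mul(7907, Pow(Function('C')(Add(Add(28, 30), -8)), -1)) = Mul(7907, Pow(Mul(2, Add(Add(28, 30), -8), Add(25, Add(Add(28, 30), -8))), -1)) = Mul(7907, Pow(Mul(2, Add(58, -8), Add(25, Add(58, -8))), -1)) = Mul(7907, Pow(Mul(2, 50, Add(25, 50)), -1)) = Mul(7907, Pow(Mul(2, 50, 75), -1)) = Mul(7907, Pow(7500, -1)) = Mul(7907, Rational(1, 7500)) = Rational(7907, 7500)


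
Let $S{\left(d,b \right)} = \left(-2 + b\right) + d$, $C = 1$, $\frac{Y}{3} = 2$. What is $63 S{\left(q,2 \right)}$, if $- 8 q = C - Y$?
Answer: $\frac{315}{8} \approx 39.375$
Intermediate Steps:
$Y = 6$ ($Y = 3 \cdot 2 = 6$)
$q = \frac{5}{8}$ ($q = - \frac{1 - 6}{8} = \left(- \frac{1}{8}\right) \left(-5\right) = \frac{5}{8} \approx 0.625$)
$S{\left(d,b \right)} = -2 + b + d$
$63 S{\left(q,2 \right)} = 63 \left(-2 + 2 + \frac{5}{8}\right) = 63 \cdot \frac{5}{8} = \frac{315}{8}$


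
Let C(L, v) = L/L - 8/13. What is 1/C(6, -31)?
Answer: 13/5 ≈ 2.6000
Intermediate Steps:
C(L, v) = 5/13 (C(L, v) = 1 - 8*1/13 = 1 - 8/13 = 5/13)
1/C(6, -31) = 1/(5/13) = 13/5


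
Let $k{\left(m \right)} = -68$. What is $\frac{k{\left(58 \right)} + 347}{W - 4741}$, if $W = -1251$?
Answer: $- \frac{279}{5992} \approx -0.046562$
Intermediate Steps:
$\frac{k{\left(58 \right)} + 347}{W - 4741} = \frac{-68 + 347}{-1251 - 4741} = \frac{279}{-5992} = 279 \left(- \frac{1}{5992}\right) = - \frac{279}{5992}$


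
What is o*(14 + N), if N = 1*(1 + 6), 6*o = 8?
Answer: 28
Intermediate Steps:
o = 4/3 (o = (1/6)*8 = 4/3 ≈ 1.3333)
N = 7 (N = 1*7 = 7)
o*(14 + N) = 4*(14 + 7)/3 = (4/3)*21 = 28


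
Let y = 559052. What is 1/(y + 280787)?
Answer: 1/839839 ≈ 1.1907e-6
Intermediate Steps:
1/(y + 280787) = 1/(559052 + 280787) = 1/839839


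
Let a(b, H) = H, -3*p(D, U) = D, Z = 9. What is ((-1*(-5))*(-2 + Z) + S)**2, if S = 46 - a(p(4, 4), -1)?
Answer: 6724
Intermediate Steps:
p(D, U) = -D/3
S = 47 (S = 46 - 1*(-1) = 46 + 1 = 47)
((-1*(-5))*(-2 + Z) + S)**2 = ((-1*(-5))*(-2 + 9) + 47)**2 = (5*7 + 47)**2 = (35 + 47)**2 = 82**2 = 6724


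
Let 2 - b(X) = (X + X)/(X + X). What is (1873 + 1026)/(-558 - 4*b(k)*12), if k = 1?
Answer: -2899/606 ≈ -4.7838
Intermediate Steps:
b(X) = 1 (b(X) = 2 - (X + X)/(X + X) = 2 - 2*X/(2*X) = 2 - 2*X*1/(2*X) = 2 - 1*1 = 2 - 1 = 1)
(1873 + 1026)/(-558 - 4*b(k)*12) = (1873 + 1026)/(-558 - 4*1*12) = 2899/(-558 - 4*12) = 2899/(-558 - 48) = 2899/(-606) = 2899*(-1/606) = -2899/606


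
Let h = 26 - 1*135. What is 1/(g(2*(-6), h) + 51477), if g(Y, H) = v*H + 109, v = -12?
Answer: 1/52894 ≈ 1.8906e-5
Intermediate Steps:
h = -109 (h = 26 - 135 = -109)
g(Y, H) = 109 - 12*H (g(Y, H) = -12*H + 109 = 109 - 12*H)
1/(g(2*(-6), h) + 51477) = 1/((109 - 12*(-109)) + 51477) = 1/((109 + 1308) + 51477) = 1/(1417 + 51477) = 1/52894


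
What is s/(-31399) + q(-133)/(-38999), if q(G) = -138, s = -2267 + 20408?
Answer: -703147797/1224529601 ≈ -0.57422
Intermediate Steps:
s = 18141
s/(-31399) + q(-133)/(-38999) = 18141/(-31399) - 138/(-38999) = 18141*(-1/31399) - 138*(-1/38999) = -18141/31399 + 138/38999 = -703147797/1224529601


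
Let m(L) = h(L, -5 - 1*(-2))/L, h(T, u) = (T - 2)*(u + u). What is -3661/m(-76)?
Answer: 69559/117 ≈ 594.52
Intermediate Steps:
h(T, u) = 2*u*(-2 + T) (h(T, u) = (-2 + T)*(2*u) = 2*u*(-2 + T))
m(L) = (12 - 6*L)/L (m(L) = (2*(-5 - 1*(-2))*(-2 + L))/L = (2*(-5 + 2)*(-2 + L))/L = (2*(-3)*(-2 + L))/L = (12 - 6*L)/L)
-3661/m(-76) = -3661/(-6 + 12/(-76)) = -3661/(-6 + 12*(-1/76)) = -3661/(-6 - 3/19) = -3661/(-117/19) = -3661*(-19/117) = 69559/117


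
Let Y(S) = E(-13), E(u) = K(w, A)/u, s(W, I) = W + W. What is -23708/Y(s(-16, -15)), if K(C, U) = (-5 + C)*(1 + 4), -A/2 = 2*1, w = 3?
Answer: -154102/5 ≈ -30820.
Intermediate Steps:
s(W, I) = 2*W
A = -4 ≈ -4.0000
K(C, U) = -25 + 5*C (K(C, U) = (-5 + C)*5 = -25 + 5*C)
E(u) = -10/u (E(u) = (-25 + 5*3)/u = (-25 + 15)/u = -10/u)
Y(S) = 10/13 (Y(S) = -10/(-13) = -10*(-1/13) = 10/13)
-23708/Y(s(-16, -15)) = -23708/10/13 = -23708*13/10 = -154102/5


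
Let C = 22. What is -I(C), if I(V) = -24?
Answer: 24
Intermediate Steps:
-I(C) = -1*(-24) = 24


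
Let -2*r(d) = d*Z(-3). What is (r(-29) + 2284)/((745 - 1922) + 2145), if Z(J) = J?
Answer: 4481/1936 ≈ 2.3146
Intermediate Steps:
r(d) = 3*d/2 (r(d) = -d*(-3)/2 = -(-3)*d/2 = 3*d/2)
(r(-29) + 2284)/((745 - 1922) + 2145) = ((3/2)*(-29) + 2284)/((745 - 1922) + 2145) = (-87/2 + 2284)/(-1177 + 2145) = (4481/2)/968 = (4481/2)*(1/968) = 4481/1936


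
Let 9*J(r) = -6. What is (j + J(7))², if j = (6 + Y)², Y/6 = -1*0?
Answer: 11236/9 ≈ 1248.4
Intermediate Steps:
Y = 0 (Y = 6*(-1*0) = 6*0 = 0)
J(r) = -⅔ (J(r) = (⅑)*(-6) = -⅔)
j = 36 (j = (6 + 0)² = 6² = 36)
(j + J(7))² = (36 - ⅔)² = (106/3)² = 11236/9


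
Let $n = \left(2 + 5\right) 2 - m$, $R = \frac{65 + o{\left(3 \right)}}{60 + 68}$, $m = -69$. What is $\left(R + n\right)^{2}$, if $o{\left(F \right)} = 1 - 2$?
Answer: $\frac{27889}{4} \approx 6972.3$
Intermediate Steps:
$o{\left(F \right)} = -1$ ($o{\left(F \right)} = 1 - 2 = -1$)
$R = \frac{1}{2}$ ($R = \frac{65 - 1}{60 + 68} = \frac{64}{128} = 64 \cdot \frac{1}{128} = \frac{1}{2} \approx 0.5$)
$n = 83$ ($n = \left(2 + 5\right) 2 - -69 = 7 \cdot 2 + 69 = 14 + 69 = 83$)
$\left(R + n\right)^{2} = \left(\frac{1}{2} + 83\right)^{2} = \left(\frac{167}{2}\right)^{2} = \frac{27889}{4}$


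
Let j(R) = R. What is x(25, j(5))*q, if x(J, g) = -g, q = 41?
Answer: -205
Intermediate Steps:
x(25, j(5))*q = -1*5*41 = -5*41 = -205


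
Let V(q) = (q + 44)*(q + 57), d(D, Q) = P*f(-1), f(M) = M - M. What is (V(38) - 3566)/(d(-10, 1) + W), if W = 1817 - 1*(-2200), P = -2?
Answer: 1408/1339 ≈ 1.0515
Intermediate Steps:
W = 4017 (W = 1817 + 2200 = 4017)
f(M) = 0
d(D, Q) = 0 (d(D, Q) = -2*0 = 0)
V(q) = (44 + q)*(57 + q)
(V(38) - 3566)/(d(-10, 1) + W) = ((2508 + 38² + 101*38) - 3566)/(0 + 4017) = ((2508 + 1444 + 3838) - 3566)/4017 = (7790 - 3566)*(1/4017) = 4224*(1/4017) = 1408/1339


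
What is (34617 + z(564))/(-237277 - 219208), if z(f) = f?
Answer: -35181/456485 ≈ -0.077069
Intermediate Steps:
(34617 + z(564))/(-237277 - 219208) = (34617 + 564)/(-237277 - 219208) = 35181/(-456485) = 35181*(-1/456485) = -35181/456485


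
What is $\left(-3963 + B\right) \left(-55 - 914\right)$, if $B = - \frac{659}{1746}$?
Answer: $\frac{2235178411}{582} \approx 3.8405 \cdot 10^{6}$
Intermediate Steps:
$B = - \frac{659}{1746}$ ($B = \left(-659\right) \frac{1}{1746} = - \frac{659}{1746} \approx -0.37743$)
$\left(-3963 + B\right) \left(-55 - 914\right) = \left(-3963 - \frac{659}{1746}\right) \left(-55 - 914\right) = \left(- \frac{6920057}{1746}\right) \left(-969\right) = \frac{2235178411}{582}$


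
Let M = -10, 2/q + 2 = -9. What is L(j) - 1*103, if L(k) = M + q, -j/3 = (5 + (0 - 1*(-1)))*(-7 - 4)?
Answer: -1245/11 ≈ -113.18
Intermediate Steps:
q = -2/11 (q = 2/(-2 - 9) = 2/(-11) = 2*(-1/11) = -2/11 ≈ -0.18182)
j = 198 (j = -3*(5 + (0 - 1*(-1)))*(-7 - 4) = -3*(5 + (0 + 1))*(-11) = -3*(5 + 1)*(-11) = -18*(-11) = -3*(-66) = 198)
L(k) = -112/11 (L(k) = -10 - 2/11 = -112/11)
L(j) - 1*103 = -112/11 - 1*103 = -112/11 - 103 = -1245/11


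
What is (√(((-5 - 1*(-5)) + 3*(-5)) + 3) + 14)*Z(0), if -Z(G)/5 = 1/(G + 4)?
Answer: -35/2 - 5*I*√3/2 ≈ -17.5 - 4.3301*I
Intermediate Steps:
Z(G) = -5/(4 + G) (Z(G) = -5/(G + 4) = -5/(4 + G))
(√(((-5 - 1*(-5)) + 3*(-5)) + 3) + 14)*Z(0) = (√(((-5 - 1*(-5)) + 3*(-5)) + 3) + 14)*(-5/(4 + 0)) = (√(((-5 + 5) - 15) + 3) + 14)*(-5/4) = (√((0 - 15) + 3) + 14)*(-5*¼) = (√(-15 + 3) + 14)*(-5/4) = (√(-12) + 14)*(-5/4) = (2*I*√3 + 14)*(-5/4) = (14 + 2*I*√3)*(-5/4) = -35/2 - 5*I*√3/2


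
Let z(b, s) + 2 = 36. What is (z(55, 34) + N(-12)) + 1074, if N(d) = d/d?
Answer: 1109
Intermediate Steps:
z(b, s) = 34 (z(b, s) = -2 + 36 = 34)
N(d) = 1
(z(55, 34) + N(-12)) + 1074 = (34 + 1) + 1074 = 35 + 1074 = 1109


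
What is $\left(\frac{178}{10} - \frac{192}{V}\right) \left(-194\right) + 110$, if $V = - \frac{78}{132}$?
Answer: $- \frac{4314588}{65} \approx -66378.0$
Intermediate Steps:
$V = - \frac{13}{22}$ ($V = \left(-78\right) \frac{1}{132} = - \frac{13}{22} \approx -0.59091$)
$\left(\frac{178}{10} - \frac{192}{V}\right) \left(-194\right) + 110 = \left(\frac{178}{10} - \frac{192}{- \frac{13}{22}}\right) \left(-194\right) + 110 = \left(178 \cdot \frac{1}{10} - - \frac{4224}{13}\right) \left(-194\right) + 110 = \left(\frac{89}{5} + \frac{4224}{13}\right) \left(-194\right) + 110 = \frac{22277}{65} \left(-194\right) + 110 = - \frac{4321738}{65} + 110 = - \frac{4314588}{65}$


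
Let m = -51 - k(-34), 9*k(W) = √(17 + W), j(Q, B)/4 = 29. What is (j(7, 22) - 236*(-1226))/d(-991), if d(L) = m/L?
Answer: 34851902238/6197 - 1290811194*I*√17/105349 ≈ 5.624e+6 - 50519.0*I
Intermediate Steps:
j(Q, B) = 116 (j(Q, B) = 4*29 = 116)
k(W) = √(17 + W)/9
m = -51 - I*√17/9 (m = -51 - √(17 - 34)/9 = -51 - √(-17)/9 = -51 - I*√17/9 ≈ -51.0 - 0.45812*I)
d(L) = (-51 - I*√17/9)/L
(j(7, 22) - 236*(-1226))/d(-991) = (116 - 236*(-1226))/(((⅑)*(-459 - I*√17)/(-991))) = (116 + 289336)/(((⅑)*(-1/991)*(-459 - I*√17))) = 289452/(51/991 + I*√17/8919)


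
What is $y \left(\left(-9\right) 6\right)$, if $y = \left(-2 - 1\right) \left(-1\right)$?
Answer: $-162$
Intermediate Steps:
$y = 3$ ($y = \left(-3\right) \left(-1\right) = 3$)
$y \left(\left(-9\right) 6\right) = 3 \left(\left(-9\right) 6\right) = 3 \left(-54\right) = -162$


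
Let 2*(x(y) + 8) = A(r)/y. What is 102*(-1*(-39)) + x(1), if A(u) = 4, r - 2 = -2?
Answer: 3972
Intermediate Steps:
r = 0 (r = 2 - 2 = 0)
x(y) = -8 + 2/y (x(y) = -8 + (4/y)/2 = -8 + 2/y)
102*(-1*(-39)) + x(1) = 102*(-1*(-39)) + (-8 + 2/1) = 102*39 + (-8 + 2*1) = 3978 + (-8 + 2) = 3978 - 6 = 3972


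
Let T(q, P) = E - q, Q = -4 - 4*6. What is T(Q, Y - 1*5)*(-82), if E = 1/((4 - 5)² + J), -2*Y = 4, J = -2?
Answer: -2214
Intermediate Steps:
Y = -2 (Y = -½*4 = -2)
Q = -28 (Q = -4 - 24 = -28)
E = -1 (E = 1/((4 - 5)² - 2) = 1/((-1)² - 2) = 1/(1 - 2) = 1/(-1) = -1)
T(q, P) = -1 - q
T(Q, Y - 1*5)*(-82) = (-1 - 1*(-28))*(-82) = (-1 + 28)*(-82) = 27*(-82) = -2214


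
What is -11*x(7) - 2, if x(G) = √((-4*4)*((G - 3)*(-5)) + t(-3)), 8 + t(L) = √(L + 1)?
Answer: -2 - 11*√(312 + I*√2) ≈ -196.3 - 0.44035*I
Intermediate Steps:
t(L) = -8 + √(1 + L) (t(L) = -8 + √(L + 1) = -8 + √(1 + L))
x(G) = √(-248 + 80*G + I*√2) (x(G) = √((-4*4)*((G - 3)*(-5)) + (-8 + √(1 - 3))) = √(-16*(-3 + G)*(-5) + (-8 + √(-2))) = √(-16*(15 - 5*G) + (-8 + I*√2)) = √((-240 + 80*G) + (-8 + I*√2)) = √(-248 + 80*G + I*√2))
-11*x(7) - 2 = -11*√(-248 + 80*7 + I*√2) - 2 = -11*√(-248 + 560 + I*√2) - 2 = -11*√(312 + I*√2) - 2 = -2 - 11*√(312 + I*√2)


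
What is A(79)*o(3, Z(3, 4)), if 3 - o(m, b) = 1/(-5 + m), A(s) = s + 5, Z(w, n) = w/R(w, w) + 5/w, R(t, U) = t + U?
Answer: 294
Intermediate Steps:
R(t, U) = U + t
Z(w, n) = ½ + 5/w (Z(w, n) = w/(w + w) + 5/w = w/((2*w)) + 5/w = w*(1/(2*w)) + 5/w = ½ + 5/w)
A(s) = 5 + s
o(m, b) = 3 - 1/(-5 + m)
A(79)*o(3, Z(3, 4)) = (5 + 79)*((-16 + 3*3)/(-5 + 3)) = 84*((-16 + 9)/(-2)) = 84*(-½*(-7)) = 84*(7/2) = 294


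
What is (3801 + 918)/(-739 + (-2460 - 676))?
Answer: -4719/3875 ≈ -1.2178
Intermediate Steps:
(3801 + 918)/(-739 + (-2460 - 676)) = 4719/(-739 - 3136) = 4719/(-3875) = 4719*(-1/3875) = -4719/3875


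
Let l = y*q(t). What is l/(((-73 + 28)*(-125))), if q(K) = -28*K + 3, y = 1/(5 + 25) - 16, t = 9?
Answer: 39757/56250 ≈ 0.70679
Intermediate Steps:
y = -479/30 (y = 1/30 - 16 = -479/30 ≈ -15.967)
q(K) = 3 - 28*K
l = 39757/10 (l = -479*(3 - 28*9)/30 = -479*(3 - 252)/30 = -479/30*(-249) = 39757/10 ≈ 3975.7)
l/(((-73 + 28)*(-125))) = 39757/(10*(((-73 + 28)*(-125)))) = 39757/(10*((-45*(-125)))) = (39757/10)/5625 = (39757/10)*(1/5625) = 39757/56250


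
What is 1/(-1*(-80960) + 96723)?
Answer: 1/177683 ≈ 5.6280e-6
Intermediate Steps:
1/(-1*(-80960) + 96723) = 1/(80960 + 96723) = 1/177683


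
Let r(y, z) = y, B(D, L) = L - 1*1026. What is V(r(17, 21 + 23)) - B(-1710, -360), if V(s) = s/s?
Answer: 1387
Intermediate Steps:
B(D, L) = -1026 + L (B(D, L) = L - 1026 = -1026 + L)
V(s) = 1
V(r(17, 21 + 23)) - B(-1710, -360) = 1 - (-1026 - 360) = 1 - 1*(-1386) = 1 + 1386 = 1387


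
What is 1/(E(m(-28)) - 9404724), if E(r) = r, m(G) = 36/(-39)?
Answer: -13/122261424 ≈ -1.0633e-7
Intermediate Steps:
m(G) = -12/13 (m(G) = 36*(-1/39) = -12/13)
1/(E(m(-28)) - 9404724) = 1/(-12/13 - 9404724) = 1/(-122261424/13) = -13/122261424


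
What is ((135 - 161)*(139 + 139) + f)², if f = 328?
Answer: 47610000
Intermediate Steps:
((135 - 161)*(139 + 139) + f)² = ((135 - 161)*(139 + 139) + 328)² = (-26*278 + 328)² = (-7228 + 328)² = (-6900)² = 47610000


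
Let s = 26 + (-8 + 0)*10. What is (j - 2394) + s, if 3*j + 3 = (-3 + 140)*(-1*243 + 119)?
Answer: -24335/3 ≈ -8111.7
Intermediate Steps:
j = -16991/3 (j = -1 + ((-3 + 140)*(-1*243 + 119))/3 = -1 + (137*(-243 + 119))/3 = -1 + (137*(-124))/3 = -1 + (⅓)*(-16988) = -1 - 16988/3 = -16991/3 ≈ -5663.7)
s = -54 (s = 26 - 8*10 = 26 - 80 = -54)
(j - 2394) + s = (-16991/3 - 2394) - 54 = -24173/3 - 54 = -24335/3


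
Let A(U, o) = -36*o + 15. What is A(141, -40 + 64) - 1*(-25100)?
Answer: 24251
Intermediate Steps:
A(U, o) = 15 - 36*o
A(141, -40 + 64) - 1*(-25100) = (15 - 36*(-40 + 64)) - 1*(-25100) = (15 - 36*24) + 25100 = (15 - 864) + 25100 = -849 + 25100 = 24251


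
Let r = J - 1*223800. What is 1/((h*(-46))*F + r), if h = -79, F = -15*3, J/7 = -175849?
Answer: -1/1618273 ≈ -6.1794e-7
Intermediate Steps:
J = -1230943 (J = 7*(-175849) = -1230943)
F = -45
r = -1454743 (r = -1230943 - 1*223800 = -1230943 - 223800 = -1454743)
1/((h*(-46))*F + r) = 1/(-79*(-46)*(-45) - 1454743) = 1/(3634*(-45) - 1454743) = 1/(-163530 - 1454743) = 1/(-1618273) = -1/1618273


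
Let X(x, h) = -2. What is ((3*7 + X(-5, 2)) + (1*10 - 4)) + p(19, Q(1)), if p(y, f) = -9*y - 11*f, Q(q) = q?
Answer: -157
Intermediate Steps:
p(y, f) = -11*f - 9*y
((3*7 + X(-5, 2)) + (1*10 - 4)) + p(19, Q(1)) = ((3*7 - 2) + (1*10 - 4)) + (-11*1 - 9*19) = ((21 - 2) + (10 - 4)) + (-11 - 171) = (19 + 6) - 182 = 25 - 182 = -157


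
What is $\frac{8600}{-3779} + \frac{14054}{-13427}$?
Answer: $- \frac{168582266}{50740633} \approx -3.3224$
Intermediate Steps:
$\frac{8600}{-3779} + \frac{14054}{-13427} = 8600 \left(- \frac{1}{3779}\right) + 14054 \left(- \frac{1}{13427}\right) = - \frac{8600}{3779} - \frac{14054}{13427} = - \frac{168582266}{50740633}$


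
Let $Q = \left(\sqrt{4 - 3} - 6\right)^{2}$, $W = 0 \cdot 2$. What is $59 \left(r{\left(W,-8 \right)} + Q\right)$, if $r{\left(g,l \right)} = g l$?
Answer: $1475$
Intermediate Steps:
$W = 0$
$Q = 25$ ($Q = \left(\sqrt{1} - 6\right)^{2} = \left(1 - 6\right)^{2} = \left(-5\right)^{2} = 25$)
$59 \left(r{\left(W,-8 \right)} + Q\right) = 59 \left(0 \left(-8\right) + 25\right) = 59 \left(0 + 25\right) = 59 \cdot 25 = 1475$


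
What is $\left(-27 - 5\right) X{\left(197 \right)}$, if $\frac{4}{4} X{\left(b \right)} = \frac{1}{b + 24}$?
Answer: $- \frac{32}{221} \approx -0.1448$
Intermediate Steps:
$X{\left(b \right)} = \frac{1}{24 + b}$ ($X{\left(b \right)} = \frac{1}{b + 24} = \frac{1}{24 + b}$)
$\left(-27 - 5\right) X{\left(197 \right)} = \frac{-27 - 5}{24 + 197} = \frac{-27 - 5}{221} = \left(-32\right) \frac{1}{221} = - \frac{32}{221}$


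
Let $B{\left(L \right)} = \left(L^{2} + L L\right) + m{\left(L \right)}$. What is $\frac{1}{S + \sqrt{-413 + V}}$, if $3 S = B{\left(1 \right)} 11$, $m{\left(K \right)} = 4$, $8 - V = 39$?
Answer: $\frac{11}{464} - \frac{i \sqrt{111}}{464} \approx 0.023707 - 0.022706 i$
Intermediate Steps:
$V = -31$ ($V = 8 - 39 = -31$)
$B{\left(L \right)} = 4 + 2 L^{2}$ ($B{\left(L \right)} = \left(L^{2} + L L\right) + 4 = \left(L^{2} + L^{2}\right) + 4 = 2 L^{2} + 4 = 4 + 2 L^{2}$)
$S = 22$ ($S = \frac{\left(4 + 2 \cdot 1^{2}\right) 11}{3} = \frac{\left(4 + 2 \cdot 1\right) 11}{3} = \frac{\left(4 + 2\right) 11}{3} = \frac{6 \cdot 11}{3} = \frac{1}{3} \cdot 66 = 22$)
$\frac{1}{S + \sqrt{-413 + V}} = \frac{1}{22 + \sqrt{-413 - 31}} = \frac{1}{22 + \sqrt{-444}} = \frac{1}{22 + 2 i \sqrt{111}}$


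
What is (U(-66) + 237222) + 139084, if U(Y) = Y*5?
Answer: 375976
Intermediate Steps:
U(Y) = 5*Y
(U(-66) + 237222) + 139084 = (5*(-66) + 237222) + 139084 = (-330 + 237222) + 139084 = 236892 + 139084 = 375976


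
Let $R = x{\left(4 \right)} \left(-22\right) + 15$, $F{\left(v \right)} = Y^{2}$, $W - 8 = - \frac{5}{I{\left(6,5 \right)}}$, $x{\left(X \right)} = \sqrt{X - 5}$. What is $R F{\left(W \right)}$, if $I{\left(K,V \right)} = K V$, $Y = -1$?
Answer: $15 - 22 i \approx 15.0 - 22.0 i$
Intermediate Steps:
$x{\left(X \right)} = \sqrt{-5 + X}$
$W = \frac{47}{6}$ ($W = 8 - \frac{5}{6 \cdot 5} = 8 - \frac{5}{30} = 8 - \frac{1}{6} = \frac{47}{6} \approx 7.8333$)
$F{\left(v \right)} = 1$ ($F{\left(v \right)} = \left(-1\right)^{2} = 1$)
$R = 15 - 22 i$ ($R = \sqrt{-5 + 4} \left(-22\right) + 15 = \sqrt{-1} \left(-22\right) + 15 = i \left(-22\right) + 15 = - 22 i + 15 = 15 - 22 i \approx 15.0 - 22.0 i$)
$R F{\left(W \right)} = \left(15 - 22 i\right) 1 = 15 - 22 i$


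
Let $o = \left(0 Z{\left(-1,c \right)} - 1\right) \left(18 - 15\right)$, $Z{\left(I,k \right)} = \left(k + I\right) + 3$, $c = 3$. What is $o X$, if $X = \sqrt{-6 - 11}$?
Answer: $- 3 i \sqrt{17} \approx - 12.369 i$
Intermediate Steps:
$Z{\left(I,k \right)} = 3 + I + k$ ($Z{\left(I,k \right)} = \left(I + k\right) + 3 = 3 + I + k$)
$o = -3$ ($o = \left(0 \left(3 - 1 + 3\right) - 1\right) \left(18 - 15\right) = \left(0 \cdot 5 - 1\right) 3 = \left(0 - 1\right) 3 = \left(-1\right) 3 = -3$)
$X = i \sqrt{17}$ ($X = \sqrt{-17} = i \sqrt{17} \approx 4.1231 i$)
$o X = - 3 i \sqrt{17}$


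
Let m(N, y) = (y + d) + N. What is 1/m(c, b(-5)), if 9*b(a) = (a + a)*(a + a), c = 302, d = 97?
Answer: 9/3691 ≈ 0.0024384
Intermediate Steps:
b(a) = 4*a²/9 (b(a) = ((a + a)*(a + a))/9 = ((2*a)*(2*a))/9 = (4*a²)/9 = 4*a²/9)
m(N, y) = 97 + N + y (m(N, y) = (y + 97) + N = (97 + y) + N = 97 + N + y)
1/m(c, b(-5)) = 1/(97 + 302 + (4/9)*(-5)²) = 1/(97 + 302 + (4/9)*25) = 1/(97 + 302 + 100/9) = 1/(3691/9) = 9/3691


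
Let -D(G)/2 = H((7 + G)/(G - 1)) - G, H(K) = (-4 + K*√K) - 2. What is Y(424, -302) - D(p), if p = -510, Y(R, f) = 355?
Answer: 1363 + 1006*√257033/261121 ≈ 1365.0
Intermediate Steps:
H(K) = -6 + K^(3/2) (H(K) = (-4 + K^(3/2)) - 2 = -6 + K^(3/2))
D(G) = 12 - 2*((7 + G)/(-1 + G))^(3/2) + 2*G (D(G) = -2*((-6 + ((7 + G)/(G - 1))^(3/2)) - G) = -2*((-6 + ((7 + G)/(-1 + G))^(3/2)) - G) = -2*(-6 + ((7 + G)/(-1 + G))^(3/2) - G) = 12 - 2*((7 + G)/(-1 + G))^(3/2) + 2*G)
Y(424, -302) - D(p) = 355 - (12 - 2*503*√503*(-1/(-1 - 510))^(3/2) + 2*(-510)) = 355 - (12 - 2*503*√503*(-1/(-511))^(3/2) - 1020) = 355 - (12 - 2*503*√257033/261121 - 1020) = 355 - (12 - 1006*√257033/261121 - 1020) = 355 - (-1008 - 1006*√257033/261121) = 355 + (1008 + 1006*√257033/261121) = 1363 + 1006*√257033/261121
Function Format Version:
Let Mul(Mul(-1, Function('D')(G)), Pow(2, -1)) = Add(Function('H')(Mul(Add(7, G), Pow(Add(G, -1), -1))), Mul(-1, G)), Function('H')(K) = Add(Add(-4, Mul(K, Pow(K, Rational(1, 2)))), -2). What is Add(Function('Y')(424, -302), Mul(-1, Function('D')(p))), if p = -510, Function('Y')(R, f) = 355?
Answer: Add(1363, Mul(Rational(1006, 261121), Pow(257033, Rational(1, 2)))) ≈ 1365.0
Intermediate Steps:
Function('H')(K) = Add(-6, Pow(K, Rational(3, 2))) (Function('H')(K) = Add(Add(-4, Pow(K, Rational(3, 2))), -2) = Add(-6, Pow(K, Rational(3, 2))))
Function('D')(G) = Add(12, Mul(-2, Pow(Mul(Pow(Add(-1, G), -1), Add(7, G)), Rational(3, 2))), Mul(2, G)) (Function('D')(G) = Mul(-2, Add(Add(-6, Pow(Mul(Add(7, G), Pow(Add(G, -1), -1)), Rational(3, 2))), Mul(-1, G))) = Mul(-2, Add(Add(-6, Pow(Mul(Add(7, G), Pow(Add(-1, G), -1)), Rational(3, 2))), Mul(-1, G))) = Mul(-2, Add(Add(-6, Pow(Mul(Pow(Add(-1, G), -1), Add(7, G)), Rational(3, 2))), Mul(-1, G))) = Mul(-2, Add(-6, Pow(Mul(Pow(Add(-1, G), -1), Add(7, G)), Rational(3, 2)), Mul(-1, G))) = Add(12, Mul(-2, Pow(Mul(Pow(Add(-1, G), -1), Add(7, G)), Rational(3, 2))), Mul(2, G)))
Add(Function('Y')(424, -302), Mul(-1, Function('D')(p))) = Add(355, Mul(-1, Add(12, Mul(-2, Pow(Mul(Pow(Add(-1, -510), -1), Add(7, -510)), Rational(3, 2))), Mul(2, -510)))) = Add(355, Mul(-1, Add(12, Mul(-2, Pow(Mul(Pow(-511, -1), -503), Rational(3, 2))), -1020))) = Add(355, Mul(-1, Add(12, Mul(-2, Pow(Mul(Rational(-1, 511), -503), Rational(3, 2))), -1020))) = Add(355, Mul(-1, Add(12, Mul(-2, Pow(Rational(503, 511), Rational(3, 2))), -1020))) = Add(355, Mul(-1, Add(12, Mul(-2, Mul(Rational(503, 261121), Pow(257033, Rational(1, 2)))), -1020))) = Add(355, Mul(-1, Add(12, Mul(Rational(-1006, 261121), Pow(257033, Rational(1, 2))), -1020))) = Add(355, Mul(-1, Add(-1008, Mul(Rational(-1006, 261121), Pow(257033, Rational(1, 2)))))) = Add(355, Add(1008, Mul(Rational(1006, 261121), Pow(257033, Rational(1, 2))))) = Add(1363, Mul(Rational(1006, 261121), Pow(257033, Rational(1, 2))))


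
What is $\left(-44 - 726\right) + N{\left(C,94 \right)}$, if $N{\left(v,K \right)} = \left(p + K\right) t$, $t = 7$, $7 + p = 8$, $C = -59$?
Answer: $-105$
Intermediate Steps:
$p = 1$ ($p = -7 + 8 = 1$)
$N{\left(v,K \right)} = 7 + 7 K$ ($N{\left(v,K \right)} = \left(1 + K\right) 7 = 7 + 7 K$)
$\left(-44 - 726\right) + N{\left(C,94 \right)} = \left(-44 - 726\right) + \left(7 + 7 \cdot 94\right) = \left(-44 - 726\right) + \left(7 + 658\right) = -770 + 665 = -105$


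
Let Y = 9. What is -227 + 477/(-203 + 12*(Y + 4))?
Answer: -11146/47 ≈ -237.15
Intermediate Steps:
-227 + 477/(-203 + 12*(Y + 4)) = -227 + 477/(-203 + 12*(9 + 4)) = -227 + 477/(-203 + 12*13) = -227 + 477/(-203 + 156) = -227 + 477/(-47) = -227 + 477*(-1/47) = -227 - 477/47 = -11146/47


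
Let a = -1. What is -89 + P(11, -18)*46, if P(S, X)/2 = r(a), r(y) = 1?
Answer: 3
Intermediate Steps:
P(S, X) = 2 (P(S, X) = 2*1 = 2)
-89 + P(11, -18)*46 = -89 + 2*46 = -89 + 92 = 3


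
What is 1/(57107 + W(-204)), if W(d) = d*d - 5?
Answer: 1/98718 ≈ 1.0130e-5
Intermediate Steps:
W(d) = -5 + d² (W(d) = d² - 5 = -5 + d²)
1/(57107 + W(-204)) = 1/(57107 + (-5 + (-204)²)) = 1/(57107 + (-5 + 41616)) = 1/(57107 + 41611) = 1/98718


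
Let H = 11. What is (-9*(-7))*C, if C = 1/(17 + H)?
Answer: 9/4 ≈ 2.2500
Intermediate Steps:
C = 1/28 (C = 1/(17 + 11) = 1/28 ≈ 0.035714)
(-9*(-7))*C = -9*(-7)*(1/28) = 63*(1/28) = 9/4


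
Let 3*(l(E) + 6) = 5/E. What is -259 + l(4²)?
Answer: -12715/48 ≈ -264.90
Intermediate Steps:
l(E) = -6 + 5/(3*E) (l(E) = -6 + (5/E)/3 = -6 + 5/(3*E))
-259 + l(4²) = -259 + (-6 + 5/(3*(4²))) = -259 + (-6 + (5/3)/16) = -259 + (-6 + (5/3)*(1/16)) = -259 + (-6 + 5/48) = -259 - 283/48 = -12715/48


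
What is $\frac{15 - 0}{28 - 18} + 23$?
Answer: $\frac{49}{2} \approx 24.5$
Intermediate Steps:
$\frac{15 - 0}{28 - 18} + 23 = \frac{15 + 0}{10} + 23 = \frac{1}{10} \cdot 15 + 23 = \frac{3}{2} + 23 = \frac{49}{2}$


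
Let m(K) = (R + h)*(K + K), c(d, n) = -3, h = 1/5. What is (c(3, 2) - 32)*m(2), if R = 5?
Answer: -728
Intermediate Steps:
h = ⅕ ≈ 0.20000
m(K) = 52*K/5 (m(K) = (5 + ⅕)*(K + K) = 26*(2*K)/5 = 52*K/5)
(c(3, 2) - 32)*m(2) = (-3 - 32)*((52/5)*2) = -35*104/5 = -728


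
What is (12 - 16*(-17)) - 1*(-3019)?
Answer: 3303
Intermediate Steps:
(12 - 16*(-17)) - 1*(-3019) = (12 + 272) + 3019 = 284 + 3019 = 3303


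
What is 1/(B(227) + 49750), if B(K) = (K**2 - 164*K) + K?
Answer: 1/64278 ≈ 1.5557e-5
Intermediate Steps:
B(K) = K**2 - 163*K
1/(B(227) + 49750) = 1/(227*(-163 + 227) + 49750) = 1/(227*64 + 49750) = 1/(14528 + 49750) = 1/64278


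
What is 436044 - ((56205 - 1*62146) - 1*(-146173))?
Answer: 295812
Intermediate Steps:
436044 - ((56205 - 1*62146) - 1*(-146173)) = 436044 - ((56205 - 62146) + 146173) = 436044 - (-5941 + 146173) = 436044 - 1*140232 = 436044 - 140232 = 295812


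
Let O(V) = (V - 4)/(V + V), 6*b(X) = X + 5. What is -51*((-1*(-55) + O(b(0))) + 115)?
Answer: -85731/10 ≈ -8573.1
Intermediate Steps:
b(X) = 5/6 + X/6 (b(X) = (X + 5)/6 = (5 + X)/6 = 5/6 + X/6)
O(V) = (-4 + V)/(2*V) (O(V) = (-4 + V)/((2*V)) = (-4 + V)*(1/(2*V)) = (-4 + V)/(2*V))
-51*((-1*(-55) + O(b(0))) + 115) = -51*((-1*(-55) + (-4 + (5/6 + (1/6)*0))/(2*(5/6 + (1/6)*0))) + 115) = -51*((55 + (-4 + (5/6 + 0))/(2*(5/6 + 0))) + 115) = -51*((55 + (-4 + 5/6)/(2*(5/6))) + 115) = -51*((55 + (1/2)*(6/5)*(-19/6)) + 115) = -51*((55 - 19/10) + 115) = -51*(531/10 + 115) = -51*1681/10 = -85731/10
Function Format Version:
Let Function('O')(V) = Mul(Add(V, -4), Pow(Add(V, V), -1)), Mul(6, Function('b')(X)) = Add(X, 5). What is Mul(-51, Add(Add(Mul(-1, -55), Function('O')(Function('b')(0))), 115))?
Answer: Rational(-85731, 10) ≈ -8573.1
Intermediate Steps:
Function('b')(X) = Add(Rational(5, 6), Mul(Rational(1, 6), X)) (Function('b')(X) = Mul(Rational(1, 6), Add(X, 5)) = Mul(Rational(1, 6), Add(5, X)) = Add(Rational(5, 6), Mul(Rational(1, 6), X)))
Function('O')(V) = Mul(Rational(1, 2), Pow(V, -1), Add(-4, V)) (Function('O')(V) = Mul(Add(-4, V), Pow(Mul(2, V), -1)) = Mul(Add(-4, V), Mul(Rational(1, 2), Pow(V, -1))) = Mul(Rational(1, 2), Pow(V, -1), Add(-4, V)))
Mul(-51, Add(Add(Mul(-1, -55), Function('O')(Function('b')(0))), 115)) = Mul(-51, Add(Add(Mul(-1, -55), Mul(Rational(1, 2), Pow(Add(Rational(5, 6), Mul(Rational(1, 6), 0)), -1), Add(-4, Add(Rational(5, 6), Mul(Rational(1, 6), 0))))), 115)) = Mul(-51, Add(Add(55, Mul(Rational(1, 2), Pow(Add(Rational(5, 6), 0), -1), Add(-4, Add(Rational(5, 6), 0)))), 115)) = Mul(-51, Add(Add(55, Mul(Rational(1, 2), Pow(Rational(5, 6), -1), Add(-4, Rational(5, 6)))), 115)) = Mul(-51, Add(Add(55, Mul(Rational(1, 2), Rational(6, 5), Rational(-19, 6))), 115)) = Mul(-51, Add(Add(55, Rational(-19, 10)), 115)) = Mul(-51, Add(Rational(531, 10), 115)) = Mul(-51, Rational(1681, 10)) = Rational(-85731, 10)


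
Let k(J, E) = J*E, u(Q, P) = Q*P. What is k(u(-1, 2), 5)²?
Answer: 100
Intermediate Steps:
u(Q, P) = P*Q
k(J, E) = E*J
k(u(-1, 2), 5)² = (5*(2*(-1)))² = (5*(-2))² = (-10)² = 100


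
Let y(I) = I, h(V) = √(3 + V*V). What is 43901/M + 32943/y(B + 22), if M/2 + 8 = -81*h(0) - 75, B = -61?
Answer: -233612649/332644 - 3555981*√3/25588 ≈ -942.99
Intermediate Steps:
h(V) = √(3 + V²)
M = -166 - 162*√3 (M = -16 + 2*(-81*√(3 + 0²) - 75) = -16 + 2*(-81*√(3 + 0) - 75) = -16 + 2*(-81*√3 - 75) = -16 + 2*(-75 - 81*√3) = -16 + (-150 - 162*√3) = -166 - 162*√3 ≈ -446.59)
43901/M + 32943/y(B + 22) = 43901/(-166 - 162*√3) + 32943/(-61 + 22) = 43901/(-166 - 162*√3) + 32943/(-39) = 43901/(-166 - 162*√3) + 32943*(-1/39) = 43901/(-166 - 162*√3) - 10981/13 = -10981/13 + 43901/(-166 - 162*√3)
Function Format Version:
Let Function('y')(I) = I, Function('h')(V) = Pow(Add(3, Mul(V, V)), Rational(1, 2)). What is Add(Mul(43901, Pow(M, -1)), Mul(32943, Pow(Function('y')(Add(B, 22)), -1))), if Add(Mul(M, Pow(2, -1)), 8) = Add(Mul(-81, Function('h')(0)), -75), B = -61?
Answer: Add(Rational(-233612649, 332644), Mul(Rational(-3555981, 25588), Pow(3, Rational(1, 2)))) ≈ -942.99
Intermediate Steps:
Function('h')(V) = Pow(Add(3, Pow(V, 2)), Rational(1, 2))
M = Add(-166, Mul(-162, Pow(3, Rational(1, 2)))) (M = Add(-16, Mul(2, Add(Mul(-81, Pow(Add(3, Pow(0, 2)), Rational(1, 2))), -75))) = Add(-16, Mul(2, Add(Mul(-81, Pow(Add(3, 0), Rational(1, 2))), -75))) = Add(-16, Mul(2, Add(Mul(-81, Pow(3, Rational(1, 2))), -75))) = Add(-16, Mul(2, Add(-75, Mul(-81, Pow(3, Rational(1, 2)))))) = Add(-16, Add(-150, Mul(-162, Pow(3, Rational(1, 2))))) = Add(-166, Mul(-162, Pow(3, Rational(1, 2)))) ≈ -446.59)
Add(Mul(43901, Pow(M, -1)), Mul(32943, Pow(Function('y')(Add(B, 22)), -1))) = Add(Mul(43901, Pow(Add(-166, Mul(-162, Pow(3, Rational(1, 2)))), -1)), Mul(32943, Pow(Add(-61, 22), -1))) = Add(Mul(43901, Pow(Add(-166, Mul(-162, Pow(3, Rational(1, 2)))), -1)), Mul(32943, Pow(-39, -1))) = Add(Mul(43901, Pow(Add(-166, Mul(-162, Pow(3, Rational(1, 2)))), -1)), Mul(32943, Rational(-1, 39))) = Add(Mul(43901, Pow(Add(-166, Mul(-162, Pow(3, Rational(1, 2)))), -1)), Rational(-10981, 13)) = Add(Rational(-10981, 13), Mul(43901, Pow(Add(-166, Mul(-162, Pow(3, Rational(1, 2)))), -1)))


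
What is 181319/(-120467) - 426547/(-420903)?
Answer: -1466639624/2982642453 ≈ -0.49172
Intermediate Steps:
181319/(-120467) - 426547/(-420903) = 181319*(-1/120467) - 426547*(-1/420903) = -181319/120467 + 25091/24759 = -1466639624/2982642453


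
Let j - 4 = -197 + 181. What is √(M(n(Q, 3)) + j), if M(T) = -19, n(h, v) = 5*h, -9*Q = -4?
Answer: I*√31 ≈ 5.5678*I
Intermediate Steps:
Q = 4/9 (Q = -⅑*(-4) = 4/9 ≈ 0.44444)
j = -12 (j = 4 + (-197 + 181) = 4 - 16 = -12)
√(M(n(Q, 3)) + j) = √(-19 - 12) = √(-31) = I*√31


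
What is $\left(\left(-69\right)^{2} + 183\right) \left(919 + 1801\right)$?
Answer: $13447680$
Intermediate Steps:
$\left(\left(-69\right)^{2} + 183\right) \left(919 + 1801\right) = \left(4761 + 183\right) 2720 = 4944 \cdot 2720 = 13447680$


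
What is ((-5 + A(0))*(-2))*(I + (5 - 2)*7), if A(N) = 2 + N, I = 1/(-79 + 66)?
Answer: 1632/13 ≈ 125.54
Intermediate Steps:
I = -1/13 (I = 1/(-13) = -1/13 ≈ -0.076923)
((-5 + A(0))*(-2))*(I + (5 - 2)*7) = ((-5 + (2 + 0))*(-2))*(-1/13 + (5 - 2)*7) = ((-5 + 2)*(-2))*(-1/13 + 3*7) = (-3*(-2))*(-1/13 + 21) = 6*(272/13) = 1632/13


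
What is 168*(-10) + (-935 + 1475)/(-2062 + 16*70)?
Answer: -263850/157 ≈ -1680.6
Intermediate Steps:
168*(-10) + (-935 + 1475)/(-2062 + 16*70) = -1680 + 540/(-2062 + 1120) = -1680 + 540/(-942) = -1680 + 540*(-1/942) = -1680 - 90/157 = -263850/157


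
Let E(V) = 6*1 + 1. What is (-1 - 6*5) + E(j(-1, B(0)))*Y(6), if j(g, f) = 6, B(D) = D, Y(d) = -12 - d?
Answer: -157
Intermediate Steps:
E(V) = 7 (E(V) = 6 + 1 = 7)
(-1 - 6*5) + E(j(-1, B(0)))*Y(6) = (-1 - 6*5) + 7*(-12 - 1*6) = (-1 - 30) + 7*(-12 - 6) = -31 + 7*(-18) = -31 - 126 = -157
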